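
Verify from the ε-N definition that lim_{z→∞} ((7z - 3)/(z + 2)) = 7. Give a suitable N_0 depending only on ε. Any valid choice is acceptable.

Suppose ε > 0. We seek N_0 > 0 such that z > N_0 implies |(7z - 3)/(z + 2) − 7| < ε.
(7z - 3)/(z + 2) − 7 = ((7z - 3) − 7(z + 2)) / ((z + 2)) = -17/((z + 2)).
For z > 0 we have z + 2 > z, so |(7z - 3)/(z + 2) − 7| = 17/((z + 2)) < 17/(z) = 17/z.
Thus |(7z - 3)/(z + 2) − 7| < ε whenever z > 17/ε.
Take N_0 = 17/ε. If z > N_0 then |(7z - 3)/(z + 2) − 7| < 17/z < ε.

N_0 = 17/ε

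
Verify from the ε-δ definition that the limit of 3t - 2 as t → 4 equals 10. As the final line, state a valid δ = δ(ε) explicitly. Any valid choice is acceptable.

δ = ε/3

Suppose ε > 0. We need δ > 0 so that 0 < |t − 4| < δ implies |(3t - 2) − 10| < ε.
|(3t - 2) − 10| = |3t - 12| = 3|t − 4|.
Thus it suffices that |t − 4| < ε/3.
Choosing δ = ε/3 gives |(3t - 2) − 10| = 3|t − 4| < ε whenever |t − 4| < δ.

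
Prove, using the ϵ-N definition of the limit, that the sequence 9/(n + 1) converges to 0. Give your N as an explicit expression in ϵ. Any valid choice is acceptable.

N = 9/ϵ

Fix ϵ > 0. For n ≥ 1, |9/(n + 1) − 0| = 9/(n + 1) ≤ 9/n.
We need 9/n < ϵ, i.e. n > 9/ϵ.
Take N = 9/ϵ. If n > N then |9/(n + 1)| ≤ 9/n < ϵ.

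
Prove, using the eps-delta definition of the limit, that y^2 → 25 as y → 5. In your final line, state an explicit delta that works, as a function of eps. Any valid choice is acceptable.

Fix eps > 0. We seek delta > 0 with 0 < |y − 5| < delta ⇒ |y^2 − 25| < eps.
Factor: y^2 − 25 = (y − 5)(y + 5), so |y^2 − 25| = |y − 5|·|y + 5|.
Restrict delta ≤ 1. Then |y − 5| < 1 gives |y| < 6, so by the triangle inequality |y + 5| ≤ 6 + 5 = 11.
Hence |y^2 − 25| ≤ 11|y − 5|, which is < eps once |y − 5| < eps/11.
Take delta = min(1, eps/11). If 0 < |y − 5| < delta then both bounds hold and |y^2 − 25| ≤ 11|y − 5| < 11·(eps/11) = eps.

delta = min(1, eps/11)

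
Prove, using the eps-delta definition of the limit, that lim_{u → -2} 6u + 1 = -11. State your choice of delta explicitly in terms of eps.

delta = eps/6

Fix eps > 0. We need delta > 0 so that 0 < |u + 2| < delta implies |(6u + 1) + 11| < eps.
Since (6u + 1) + 11 = 6(u + 2), we have |(6u + 1) + 11| = 6|u + 2|.
Thus it suffices that |u + 2| < eps/6.
Take delta = eps/6. If 0 < |u + 2| < delta then |(6u + 1) + 11| = 6|u + 2| < 6·(eps/6) = eps.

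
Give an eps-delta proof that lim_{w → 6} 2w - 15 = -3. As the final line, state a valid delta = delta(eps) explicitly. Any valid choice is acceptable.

Suppose eps > 0. We need delta > 0 so that 0 < |w − 6| < delta implies |(2w - 15) + 3| < eps.
Since (2w - 15) + 3 = 2(w − 6), we have |(2w - 15) + 3| = 2|w − 6|.
So 2|w − 6| < eps exactly when |w − 6| < eps/2.
Choosing delta = eps/2 gives |(2w - 15) + 3| = 2|w − 6| < eps whenever |w − 6| < delta.

delta = eps/2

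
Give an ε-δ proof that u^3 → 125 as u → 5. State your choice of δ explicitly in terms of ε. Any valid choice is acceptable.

Let ε > 0. We seek δ > 0 with 0 < |u − 5| < δ ⇒ |u^3 − 125| < ε.
Factor: u^3 − 125 = (u − 5)(u^2 + 5u + 25), so |u^3 − 125| = |u − 5|·|u^2 + 5u + 25|.
Impose δ ≤ 1 so that |u| < 6; then |u^2 + 5u + 25| ≤ 91.
Hence |u^3 − 125| ≤ 91|u − 5|, which is < ε once |u − 5| < ε/91.
Take δ = min(1, ε/91). If 0 < |u − 5| < δ then both bounds hold and |u^3 − 125| ≤ 91|u − 5| < 91·(ε/91) = ε.

δ = min(1, ε/91)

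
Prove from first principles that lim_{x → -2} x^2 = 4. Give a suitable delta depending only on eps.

delta = min(1, eps/5)

Suppose eps > 0. We seek delta > 0 with 0 < |x + 2| < delta ⇒ |x^2 − 4| < eps.
Factor: x^2 − 4 = (x + 2)(x - 2), so |x^2 − 4| = |x + 2|·|x - 2|.
Impose delta ≤ 1 so that |x| < 3; then |x - 2| ≤ 5.
Hence |x^2 − 4| ≤ 5|x + 2|, which is < eps once |x + 2| < eps/5.
Take delta = min(1, eps/5). If 0 < |x + 2| < delta then both bounds hold and |x^2 − 4| ≤ 5|x + 2| < 5·(eps/5) = eps.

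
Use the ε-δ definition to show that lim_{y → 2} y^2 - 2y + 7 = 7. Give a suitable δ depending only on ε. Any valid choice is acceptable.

δ = min(1, ε/3)

Let ε > 0 be given. We want δ > 0 such that 0 < |y − 2| < δ implies |(y^2 - 2y + 7) − 7| < ε.
(y^2 - 2y + 7) − 7 = y^2 - 2y = (y − 2)(y).
So |(y^2 - 2y + 7) − 7| = |y − 2|·|y|.
Require δ ≤ 1. Then |y − 2| < 1 gives |y| < 3, and by the triangle inequality |y| ≤ 3 = 3.
Hence |(y^2 - 2y + 7) − 7| ≤ 3|y − 2| < ε provided |y − 2| < ε/3.
Choosing δ = min(1, ε/3) ensures both conditions, hence |(y^2 - 2y + 7) − 7| < ε.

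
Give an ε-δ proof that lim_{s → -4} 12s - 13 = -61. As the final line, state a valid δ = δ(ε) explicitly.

Fix ε > 0. We need δ > 0 so that 0 < |s + 4| < δ implies |(12s - 13) + 61| < ε.
Since (12s - 13) + 61 = 12(s + 4), we have |(12s - 13) + 61| = 12|s + 4|.
So 12|s + 4| < ε exactly when |s + 4| < ε/12.
Choosing δ = ε/12 gives |(12s - 13) + 61| = 12|s + 4| < ε whenever |s + 4| < δ.

δ = ε/12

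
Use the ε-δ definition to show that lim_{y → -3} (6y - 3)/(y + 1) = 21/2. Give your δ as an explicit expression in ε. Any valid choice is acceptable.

δ = min(1, (2/9)ε)

Fix ε > 0. We want δ > 0 with 0 < |y + 3| < δ ⇒ |(6y - 3)/(y + 1) − (21/2)| < ε.
Combining over a common denominator, (6y - 3)/(y + 1) − (21/2) = [(6y - 3)·(-2) − (-21)·(y + 1)] / [(-2)·(y + 1)] = 9(y + 3) / ((-2)(y + 1)).
So |(6y - 3)/(y + 1) − (21/2)| = 9|y + 3| / (2·|y + 1|).
Require δ ≤ 1, so |y + 1| ≥ |-2| − |y + 3| > 2 − 1 = 1.
Hence |(6y - 3)/(y + 1) − (21/2)| < 9|y + 3|/(2·1) = (9/2)|y + 3|, which is < ε once |y + 3| < (2/9)ε.
Take δ = min(1, (2/9)ε). Then 0 < |y + 3| < δ forces both bounds, so |(6y - 3)/(y + 1) − (21/2)| < ε.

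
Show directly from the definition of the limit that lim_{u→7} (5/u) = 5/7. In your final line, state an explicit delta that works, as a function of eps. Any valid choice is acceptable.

delta = min(7/2, (49/10)eps)

Let eps > 0. We seek delta > 0 such that 0 < |u − 7| < delta implies |5/u − (5/7)| < eps.
|5/u − (5/7)| = 5·|7 − u|/(7·|u|) = 5|u − 7|/(7|u|).
Restrict delta ≤ 7/2. Then |u − 7| < 7/2 gives |u| > 7/2, so 7|u| > 49/2.
Then |5/u − (5/7)| < 5|u − 7|/(49/2), which is < eps when |u − 7| < (49/10)eps.
Take delta = min(7/2, (49/10)eps). Then 0 < |u − 7| < delta gives both |u − 7| < 7/2 and |u − 7| < (49/10)eps, so |5/u − (5/7)| < eps.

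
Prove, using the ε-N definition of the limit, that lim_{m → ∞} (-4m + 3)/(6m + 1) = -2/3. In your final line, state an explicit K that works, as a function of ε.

K = (11/18)/ε

Suppose ε > 0. For m ≥ 1, |(-4m + 3)/(6m + 1) + 2/3| = |22|/(6(6m + 1)) = 22/(6(6m + 1)).
Since 6m + 1 ≥ 6m for m ≥ 1, this is ≤ 22/(6·6m) = (11/18)/m.
So |(-4m + 3)/(6m + 1) + 2/3| < ε whenever m > (11/18)/ε.
Take K = (11/18)/ε. If m > K then |(-4m + 3)/(6m + 1) + 2/3| ≤ (11/18)/m < ε.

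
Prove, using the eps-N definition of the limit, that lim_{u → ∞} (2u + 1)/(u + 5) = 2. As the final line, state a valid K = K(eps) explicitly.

Fix eps > 0. We seek K > 0 such that u > K implies |(2u + 1)/(u + 5) − 2| < eps.
(2u + 1)/(u + 5) − 2 = ((2u + 1) − 2(u + 5)) / ((u + 5)) = -9/((u + 5)).
For u > 0 we have u + 5 > u, so |(2u + 1)/(u + 5) − 2| = 9/((u + 5)) < 9/(u) = 9/u.
Thus |(2u + 1)/(u + 5) − 2| < eps whenever u > 9/eps.
Take K = 9/eps. If u > K then |(2u + 1)/(u + 5) − 2| < 9/u < eps.

K = 9/eps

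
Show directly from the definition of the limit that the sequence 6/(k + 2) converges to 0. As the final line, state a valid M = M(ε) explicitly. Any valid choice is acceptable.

M = 6/ε

Let ε > 0. For k ≥ 1, |6/(k + 2) − 0| = 6/(k + 2) ≤ 6/k.
We need 6/k < ε, i.e. k > 6/ε.
Take M = 6/ε. If k > M then |6/(k + 2)| ≤ 6/k < ε.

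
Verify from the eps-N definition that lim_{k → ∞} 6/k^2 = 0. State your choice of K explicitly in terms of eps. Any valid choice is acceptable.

Suppose eps > 0. For k ≥ 1, |6/k^2 − 0| = 6/k^2.
6/k^2 < eps ⇔ k^2 > 6/eps ⇔ k > (6/eps)^{1/2}.
Take K = (6/eps)^{1/2}. Then k > K implies 6/k^2 < eps.

K = (6/eps)^{1/2}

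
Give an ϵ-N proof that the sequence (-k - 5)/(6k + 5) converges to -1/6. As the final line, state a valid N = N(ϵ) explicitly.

N = (25/36)/ϵ

Let ϵ > 0 be given. For k ≥ 1, |(-k - 5)/(6k + 5) + 1/6| = |-25|/(6(6k + 5)) = 25/(6(6k + 5)).
Since 6k + 5 ≥ 6k for k ≥ 1, this is ≤ 25/(6·6k) = (25/36)/k.
So |(-k - 5)/(6k + 5) + 1/6| < ϵ whenever k > (25/36)/ϵ.
Take N = (25/36)/ϵ. If k > N then |(-k - 5)/(6k + 5) + 1/6| ≤ (25/36)/k < ϵ.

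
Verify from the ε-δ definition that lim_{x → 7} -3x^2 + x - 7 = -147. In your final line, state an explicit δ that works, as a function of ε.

δ = min(1, ε/44)

Fix ε > 0. We want δ > 0 such that 0 < |x − 7| < δ implies |(-3x^2 + x - 7) + 147| < ε.
(-3x^2 + x - 7) + 147 = -3x^2 + x + 140 = (x − 7)(-3x - 20).
So |(-3x^2 + x - 7) + 147| = |x − 7|·|-3x - 20|.
Assume first that |x − 7| < 1, so |x| < 8. Then |-3x - 20| ≤ 3·8 + 20 = 44.
Hence |(-3x^2 + x - 7) + 147| ≤ 44|x − 7| < ε provided |x − 7| < ε/44.
Choosing δ = min(1, ε/44) ensures both conditions, hence |(-3x^2 + x - 7) + 147| < ε.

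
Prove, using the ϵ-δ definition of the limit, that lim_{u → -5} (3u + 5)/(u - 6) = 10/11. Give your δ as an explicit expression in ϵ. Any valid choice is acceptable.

δ = min(11/2, (121/46)ϵ)

Fix ϵ > 0. We want δ > 0 with 0 < |u + 5| < δ ⇒ |(3u + 5)/(u - 6) − (10/11)| < ϵ.
Combining over a common denominator, (3u + 5)/(u - 6) − (10/11) = [(3u + 5)·(-11) − (-10)·(u - 6)] / [(-11)·(u - 6)] = -23(u + 5) / ((-11)(u - 6)).
So |(3u + 5)/(u - 6) − (10/11)| = 23|u + 5| / (11·|u − 6|).
Restrict δ ≤ 11/2. Then |u + 5| < 11/2 gives |u − 6| = |(u + 5) + (-11)| ≥ 11 − 11/2 = 11/2.
Hence |(3u + 5)/(u - 6) − (10/11)| < 23|u + 5|/(11·(11/2)) = (46/121)|u + 5|, which is < ϵ once |u + 5| < (121/46)ϵ.
Take δ = min(11/2, (121/46)ϵ). Then 0 < |u + 5| < δ forces both bounds, so |(3u + 5)/(u - 6) − (10/11)| < ϵ.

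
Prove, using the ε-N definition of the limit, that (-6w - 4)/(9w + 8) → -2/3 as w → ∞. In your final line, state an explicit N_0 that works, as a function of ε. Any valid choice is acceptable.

Let ε > 0 be given. We seek N_0 > 0 such that w > N_0 implies |(-6w - 4)/(9w + 8) + 2/3| < ε.
(-6w - 4)/(9w + 8) + 2/3 = (9(-6w - 4) − (-6)(9w + 8)) / (9(9w + 8)) = 12/(9(9w + 8)).
For w > 0 we have 9w + 8 > 9w, so |(-6w - 4)/(9w + 8) + 2/3| = 12/(9(9w + 8)) < 12/(9·9w) = (4/27)/w.
Thus |(-6w - 4)/(9w + 8) + 2/3| < ε whenever w > (4/27)/ε.
Take N_0 = (4/27)/ε. If w > N_0 then |(-6w - 4)/(9w + 8) + 2/3| < (4/27)/w < ε.

N_0 = (4/27)/ε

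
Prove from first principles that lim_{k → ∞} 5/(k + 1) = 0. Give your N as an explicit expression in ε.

N = 5/ε

Suppose ε > 0. For k ≥ 1, |5/(k + 1) − 0| = 5/(k + 1) ≤ 5/k.
We need 5/k < ε, i.e. k > 5/ε.
Take N = 5/ε. If k > N then |5/(k + 1)| ≤ 5/k < ε.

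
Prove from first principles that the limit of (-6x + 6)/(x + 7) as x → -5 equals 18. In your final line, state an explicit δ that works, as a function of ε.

Let ε > 0 be given. We want δ > 0 with 0 < |x + 5| < δ ⇒ |(-6x + 6)/(x + 7) − 18| < ε.
Combining over a common denominator, (-6x + 6)/(x + 7) − 18 = [(-6x + 6)·2 − 36·(x + 7)] / [2·(x + 7)] = -48(x + 5) / (2(x + 7)).
So |(-6x + 6)/(x + 7) − 18| = 48|x + 5| / (2·|x + 7|).
Require δ ≤ 1, so |x + 7| ≥ |2| − |x + 5| > 2 − 1 = 1.
Hence |(-6x + 6)/(x + 7) − 18| < 48|x + 5|/(2·1) = 24|x + 5|, which is < ε once |x + 5| < (1/24)ε.
Take δ = min(1, (1/24)ε). Then 0 < |x + 5| < δ forces both bounds, so |(-6x + 6)/(x + 7) − 18| < ε.

δ = min(1, (1/24)ε)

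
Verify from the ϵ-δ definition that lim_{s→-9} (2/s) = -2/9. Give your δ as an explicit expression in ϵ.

δ = min(9/2, (81/4)ϵ)

Let ϵ > 0 be given. We seek δ > 0 such that 0 < |s + 9| < δ implies |2/s + 2/9| < ϵ.
|2/s + 2/9| = 2·|-9 − s|/(9·|s|) = 2|s + 9|/(9|s|).
Require δ ≤ 9/2 so that |s| > 9 − 9/2 = 9/2, hence 9|s| > 81/2.
Then |2/s + 2/9| < 2|s + 9|/(81/2), which is < ϵ when |s + 9| < (81/4)ϵ.
Take δ = min(9/2, (81/4)ϵ). Then 0 < |s + 9| < δ gives both |s + 9| < 9/2 and |s + 9| < (81/4)ϵ, so |2/s + 2/9| < ϵ.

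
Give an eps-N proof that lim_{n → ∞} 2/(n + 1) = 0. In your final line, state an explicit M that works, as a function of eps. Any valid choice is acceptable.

M = 2/eps

Let eps > 0 be given. For n ≥ 1, |2/(n + 1) − 0| = 2/(n + 1) ≤ 2/n.
We need 2/n < eps, i.e. n > 2/eps.
Take M = 2/eps. If n > M then |2/(n + 1)| ≤ 2/n < eps.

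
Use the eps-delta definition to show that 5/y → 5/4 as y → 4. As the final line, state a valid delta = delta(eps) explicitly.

Fix eps > 0. We seek delta > 0 such that 0 < |y − 4| < delta implies |5/y − (5/4)| < eps.
|5/y − (5/4)| = 5·|4 − y|/(4·|y|) = 5|y − 4|/(4|y|).
Require delta ≤ 2 so that |y| > 4 − 2 = 2, hence 4|y| > 8.
Then |5/y − (5/4)| < 5|y − 4|/8, which is < eps when |y − 4| < (8/5)eps.
Take delta = min(2, (8/5)eps). Then 0 < |y − 4| < delta gives both |y − 4| < 2 and |y − 4| < (8/5)eps, so |5/y − (5/4)| < eps.

delta = min(2, (8/5)eps)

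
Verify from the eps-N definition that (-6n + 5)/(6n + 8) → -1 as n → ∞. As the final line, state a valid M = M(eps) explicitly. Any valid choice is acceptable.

Suppose eps > 0. For n ≥ 1, |(-6n + 5)/(6n + 8) + 1| = |78|/(6(6n + 8)) = 78/(6(6n + 8)).
Since 6n + 8 ≥ 6n for n ≥ 1, this is ≤ 78/(6·6n) = (13/6)/n.
So |(-6n + 5)/(6n + 8) + 1| < eps whenever n > (13/6)/eps.
Take M = (13/6)/eps. If n > M then |(-6n + 5)/(6n + 8) + 1| ≤ (13/6)/n < eps.

M = (13/6)/eps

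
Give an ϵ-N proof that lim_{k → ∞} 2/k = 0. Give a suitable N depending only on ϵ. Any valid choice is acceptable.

N = 2/ϵ

Let ϵ > 0. For k ≥ 1, |2/k − 0| = 2/(k) ≤ 2/k.
We need 2/k < ϵ, i.e. k > 2/ϵ.
Take N = 2/ϵ. If k > N then |2/k| ≤ 2/k < ϵ.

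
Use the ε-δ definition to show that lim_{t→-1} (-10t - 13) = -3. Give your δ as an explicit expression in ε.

δ = ε/10

Fix ε > 0. We need δ > 0 so that 0 < |t + 1| < δ implies |(-10t - 13) + 3| < ε.
|(-10t - 13) + 3| = |-10t - 10| = 10|t + 1|.
Thus it suffices that |t + 1| < ε/10.
Take δ = ε/10. If 0 < |t + 1| < δ then |(-10t - 13) + 3| = 10|t + 1| < 10·(ε/10) = ε.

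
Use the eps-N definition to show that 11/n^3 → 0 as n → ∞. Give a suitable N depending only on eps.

Let eps > 0 be given. For n ≥ 1, |11/n^3 − 0| = 11/n^3.
11/n^3 < eps ⇔ n^3 > 11/eps ⇔ n > (11/eps)^{1/3}.
Take N = (11/eps)^{1/3}. Then n > N implies 11/n^3 < eps.

N = (11/eps)^{1/3}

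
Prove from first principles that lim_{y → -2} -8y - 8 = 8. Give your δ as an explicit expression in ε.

δ = ε/8

Let ε > 0. We need δ > 0 so that 0 < |y + 2| < δ implies |(-8y - 8) − 8| < ε.
|(-8y - 8) − 8| = |-8y - 16| = 8|y + 2|.
So 8|y + 2| < ε exactly when |y + 2| < ε/8.
Choosing δ = ε/8 gives |(-8y - 8) − 8| = 8|y + 2| < ε whenever |y + 2| < δ.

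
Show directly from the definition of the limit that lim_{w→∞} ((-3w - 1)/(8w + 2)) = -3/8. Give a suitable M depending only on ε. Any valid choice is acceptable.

Fix ε > 0. We seek M > 0 such that w > M implies |(-3w - 1)/(8w + 2) + 3/8| < ε.
(-3w - 1)/(8w + 2) + 3/8 = (8(-3w - 1) − (-3)(8w + 2)) / (8(8w + 2)) = -2/(8(8w + 2)).
For w > 0 we have 8w + 2 > 8w, so |(-3w - 1)/(8w + 2) + 3/8| = 2/(8(8w + 2)) < 2/(8·8w) = (1/32)/w.
Thus |(-3w - 1)/(8w + 2) + 3/8| < ε whenever w > (1/32)/ε.
Take M = (1/32)/ε. If w > M then |(-3w - 1)/(8w + 2) + 3/8| < (1/32)/w < ε.

M = (1/32)/ε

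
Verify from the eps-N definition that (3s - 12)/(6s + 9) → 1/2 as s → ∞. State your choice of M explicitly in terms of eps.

Let eps > 0 be given. We seek M > 0 such that s > M implies |(3s - 12)/(6s + 9) − (1/2)| < eps.
(3s - 12)/(6s + 9) − (1/2) = (6(3s - 12) − 3(6s + 9)) / (6(6s + 9)) = -99/(6(6s + 9)).
For s > 0 we have 6s + 9 > 6s, so |(3s - 12)/(6s + 9) − (1/2)| = 99/(6(6s + 9)) < 99/(6·6s) = (11/4)/s.
Thus |(3s - 12)/(6s + 9) − (1/2)| < eps whenever s > (11/4)/eps.
Take M = (11/4)/eps. If s > M then |(3s - 12)/(6s + 9) − (1/2)| < (11/4)/s < eps.

M = (11/4)/eps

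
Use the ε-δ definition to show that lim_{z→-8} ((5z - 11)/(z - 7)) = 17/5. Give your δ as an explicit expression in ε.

Suppose ε > 0. We want δ > 0 with 0 < |z + 8| < δ ⇒ |(5z - 11)/(z - 7) − (17/5)| < ε.
Combining over a common denominator, (5z - 11)/(z - 7) − (17/5) = [(5z - 11)·(-15) − (-51)·(z - 7)] / [(-15)·(z - 7)] = -24(z + 8) / ((-15)(z - 7)).
So |(5z - 11)/(z - 7) − (17/5)| = 24|z + 8| / (15·|z − 7|).
Restrict δ ≤ 15/2. Then |z + 8| < 15/2 gives |z − 7| = |(z + 8) + (-15)| ≥ 15 − 15/2 = 15/2.
Hence |(5z - 11)/(z - 7) − (17/5)| < 24|z + 8|/(15·(15/2)) = (16/75)|z + 8|, which is < ε once |z + 8| < (75/16)ε.
Take δ = min(15/2, (75/16)ε). Then 0 < |z + 8| < δ forces both bounds, so |(5z - 11)/(z - 7) − (17/5)| < ε.

δ = min(15/2, (75/16)ε)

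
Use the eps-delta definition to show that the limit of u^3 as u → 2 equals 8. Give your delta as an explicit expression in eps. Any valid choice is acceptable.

Suppose eps > 0. We seek delta > 0 with 0 < |u − 2| < delta ⇒ |u^3 − 8| < eps.
Factor: u^3 − 8 = (u − 2)(u^2 + 2u + 4), so |u^3 − 8| = |u − 2|·|u^2 + 2u + 4|.
Restrict delta ≤ 1. Then |u − 2| < 1 gives |u| < 3, so by the triangle inequality |u^2 + 2u + 4| ≤ 3^2 + 2·3 + 4 = 19.
Hence |u^3 − 8| ≤ 19|u − 2|, which is < eps once |u − 2| < eps/19.
Take delta = min(1, eps/19). If 0 < |u − 2| < delta then both bounds hold and |u^3 − 8| ≤ 19|u − 2| < 19·(eps/19) = eps.

delta = min(1, eps/19)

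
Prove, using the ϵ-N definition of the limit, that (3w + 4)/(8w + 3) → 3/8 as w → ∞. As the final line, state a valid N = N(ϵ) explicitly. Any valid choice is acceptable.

Suppose ϵ > 0. We seek N > 0 such that w > N implies |(3w + 4)/(8w + 3) − (3/8)| < ϵ.
(3w + 4)/(8w + 3) − (3/8) = (8(3w + 4) − 3(8w + 3)) / (8(8w + 3)) = 23/(8(8w + 3)).
For w > 0 we have 8w + 3 > 8w, so |(3w + 4)/(8w + 3) − (3/8)| = 23/(8(8w + 3)) < 23/(8·8w) = (23/64)/w.
Thus |(3w + 4)/(8w + 3) − (3/8)| < ϵ whenever w > (23/64)/ϵ.
Take N = (23/64)/ϵ. If w > N then |(3w + 4)/(8w + 3) − (3/8)| < (23/64)/w < ϵ.

N = (23/64)/ϵ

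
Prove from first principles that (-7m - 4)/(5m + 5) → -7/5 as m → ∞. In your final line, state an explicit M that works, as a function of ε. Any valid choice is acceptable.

Suppose ε > 0. For m ≥ 1, |(-7m - 4)/(5m + 5) + 7/5| = |15|/(5(5m + 5)) = 15/(5(5m + 5)).
Since 5m + 5 ≥ 5m for m ≥ 1, this is ≤ 15/(5·5m) = (3/5)/m.
So |(-7m - 4)/(5m + 5) + 7/5| < ε whenever m > (3/5)/ε.
Take M = (3/5)/ε. If m > M then |(-7m - 4)/(5m + 5) + 7/5| ≤ (3/5)/m < ε.

M = (3/5)/ε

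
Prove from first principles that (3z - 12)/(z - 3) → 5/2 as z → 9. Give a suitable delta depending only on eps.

Let eps > 0. We want delta > 0 with 0 < |z − 9| < delta ⇒ |(3z - 12)/(z - 3) − (5/2)| < eps.
Combining over a common denominator, (3z - 12)/(z - 3) − (5/2) = [(3z - 12)·6 − 15·(z - 3)] / [6·(z - 3)] = 3(z − 9) / (6(z - 3)).
So |(3z - 12)/(z - 3) − (5/2)| = 3|z − 9| / (6·|z − 3|).
Require delta ≤ 3, so |z − 3| ≥ |6| − |z − 9| > 6 − 3 = 3.
Hence |(3z - 12)/(z - 3) − (5/2)| < 3|z − 9|/(6·3) = (1/6)|z − 9|, which is < eps once |z − 9| < 6eps.
Take delta = min(3, 6eps). Then 0 < |z − 9| < delta forces both bounds, so |(3z - 12)/(z - 3) − (5/2)| < eps.

delta = min(3, 6eps)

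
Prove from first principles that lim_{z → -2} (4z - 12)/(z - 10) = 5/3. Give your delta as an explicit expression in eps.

Let eps > 0. We want delta > 0 with 0 < |z + 2| < delta ⇒ |(4z - 12)/(z - 10) − (5/3)| < eps.
Combining over a common denominator, (4z - 12)/(z - 10) − (5/3) = [(4z - 12)·(-12) − (-20)·(z - 10)] / [(-12)·(z - 10)] = -28(z + 2) / ((-12)(z - 10)).
So |(4z - 12)/(z - 10) − (5/3)| = 28|z + 2| / (12·|z − 10|).
Restrict delta ≤ 6. Then |z + 2| < 6 gives |z − 10| = |(z + 2) + (-12)| ≥ 12 − 6 = 6.
Hence |(4z - 12)/(z - 10) − (5/3)| < 28|z + 2|/(12·6) = (7/18)|z + 2|, which is < eps once |z + 2| < (18/7)eps.
Take delta = min(6, (18/7)eps). Then 0 < |z + 2| < delta forces both bounds, so |(4z - 12)/(z - 10) − (5/3)| < eps.

delta = min(6, (18/7)eps)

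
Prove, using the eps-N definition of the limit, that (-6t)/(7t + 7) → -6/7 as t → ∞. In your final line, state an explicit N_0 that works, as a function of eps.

Let eps > 0 be given. We seek N_0 > 0 such that t > N_0 implies |(-6t)/(7t + 7) + 6/7| < eps.
(-6t)/(7t + 7) + 6/7 = (7(-6t) − (-6)(7t + 7)) / (7(7t + 7)) = 42/(7(7t + 7)).
For t > 0 we have 7t + 7 > 7t, so |(-6t)/(7t + 7) + 6/7| = 42/(7(7t + 7)) < 42/(7·7t) = (6/7)/t.
Thus |(-6t)/(7t + 7) + 6/7| < eps whenever t > (6/7)/eps.
Take N_0 = (6/7)/eps. If t > N_0 then |(-6t)/(7t + 7) + 6/7| < (6/7)/t < eps.

N_0 = (6/7)/eps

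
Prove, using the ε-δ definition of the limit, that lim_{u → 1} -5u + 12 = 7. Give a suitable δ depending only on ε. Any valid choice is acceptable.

Let ε > 0. We need δ > 0 so that 0 < |u − 1| < δ implies |(-5u + 12) − 7| < ε.
|(-5u + 12) − 7| = |-5u + 5| = 5|u − 1|.
Thus it suffices that |u − 1| < ε/5.
Take δ = ε/5. If 0 < |u − 1| < δ then |(-5u + 12) − 7| = 5|u − 1| < 5·(ε/5) = ε.

δ = ε/5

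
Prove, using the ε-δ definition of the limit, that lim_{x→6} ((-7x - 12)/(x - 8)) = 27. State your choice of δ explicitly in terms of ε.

Fix ε > 0. We want δ > 0 with 0 < |x − 6| < δ ⇒ |(-7x - 12)/(x - 8) − 27| < ε.
Combining over a common denominator, (-7x - 12)/(x - 8) − 27 = [(-7x - 12)·(-2) − (-54)·(x - 8)] / [(-2)·(x - 8)] = 68(x − 6) / ((-2)(x - 8)).
So |(-7x - 12)/(x - 8) − 27| = 68|x − 6| / (2·|x − 8|).
Restrict δ ≤ 1. Then |x − 6| < 1 gives |x − 8| = |(x − 6) + (-2)| ≥ 2 − 1 = 1.
Hence |(-7x - 12)/(x - 8) − 27| < 68|x − 6|/(2·1) = 34|x − 6|, which is < ε once |x − 6| < (1/34)ε.
Take δ = min(1, (1/34)ε). Then 0 < |x − 6| < δ forces both bounds, so |(-7x - 12)/(x - 8) − 27| < ε.

δ = min(1, (1/34)ε)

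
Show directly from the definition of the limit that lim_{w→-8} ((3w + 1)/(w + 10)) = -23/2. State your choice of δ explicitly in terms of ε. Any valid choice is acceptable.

Let ε > 0. We want δ > 0 with 0 < |w + 8| < δ ⇒ |(3w + 1)/(w + 10) + 23/2| < ε.
Combining over a common denominator, (3w + 1)/(w + 10) + 23/2 = [(3w + 1)·2 − (-23)·(w + 10)] / [2·(w + 10)] = 29(w + 8) / (2(w + 10)).
So |(3w + 1)/(w + 10) + 23/2| = 29|w + 8| / (2·|w + 10|).
Restrict δ ≤ 1. Then |w + 8| < 1 gives |w + 10| = |(w + 8) + 2| ≥ 2 − 1 = 1.
Hence |(3w + 1)/(w + 10) + 23/2| < 29|w + 8|/(2·1) = (29/2)|w + 8|, which is < ε once |w + 8| < (2/29)ε.
Take δ = min(1, (2/29)ε). Then 0 < |w + 8| < δ forces both bounds, so |(3w + 1)/(w + 10) + 23/2| < ε.

δ = min(1, (2/29)ε)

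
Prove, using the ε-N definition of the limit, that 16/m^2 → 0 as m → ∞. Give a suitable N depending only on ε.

Suppose ε > 0. For m ≥ 1, |16/m^2 − 0| = 16/m^2.
16/m^2 < ε ⇔ m^2 > 16/ε ⇔ m > (16/ε)^{1/2}.
Take N = (16/ε)^{1/2}. Then m > N implies 16/m^2 < ε.

N = (16/ε)^{1/2}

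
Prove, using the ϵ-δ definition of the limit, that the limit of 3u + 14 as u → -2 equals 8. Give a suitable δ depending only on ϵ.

δ = ϵ/3

Fix ϵ > 0. We need δ > 0 so that 0 < |u + 2| < δ implies |(3u + 14) − 8| < ϵ.
Since (3u + 14) − 8 = 3(u + 2), we have |(3u + 14) − 8| = 3|u + 2|.
So 3|u + 2| < ϵ exactly when |u + 2| < ϵ/3.
Take δ = ϵ/3. If 0 < |u + 2| < δ then |(3u + 14) − 8| = 3|u + 2| < 3·(ϵ/3) = ϵ.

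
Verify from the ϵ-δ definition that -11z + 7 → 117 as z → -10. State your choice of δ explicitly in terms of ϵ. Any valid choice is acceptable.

δ = ϵ/11

Let ϵ > 0 be given. We need δ > 0 so that 0 < |z + 10| < δ implies |(-11z + 7) − 117| < ϵ.
Since (-11z + 7) − 117 = -11(z + 10), we have |(-11z + 7) − 117| = 11|z + 10|.
Thus it suffices that |z + 10| < ϵ/11.
Choosing δ = ϵ/11 gives |(-11z + 7) − 117| = 11|z + 10| < ϵ whenever |z + 10| < δ.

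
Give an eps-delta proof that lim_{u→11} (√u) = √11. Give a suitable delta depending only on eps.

Suppose eps > 0. We want delta > 0 such that 0 < |u − 11| < delta implies |√u − √11| < eps.
Multiplying by the conjugate, |√u − √11| = |u − 11|/(√u + √11).
Restrict delta ≤ 11 so that |u − 11| < 11 forces u > 0, and then √u + √11 > √11.
Hence |√u − √11| < |u − 11|/√11, which is < eps once |u − 11| < √11·eps.
Take delta = min(11, √11·eps). If 0 < |u − 11| < delta then u > 0 and |√u − √11| < |u − 11|/√11 < eps.

delta = min(11, √11·eps)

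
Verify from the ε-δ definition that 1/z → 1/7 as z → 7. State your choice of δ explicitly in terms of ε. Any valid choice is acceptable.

Let ε > 0. We seek δ > 0 such that 0 < |z − 7| < δ implies |1/z − (1/7)| < ε.
|1/z − (1/7)| = |7 − z|/(7·|z|) = |z − 7|/(7|z|).
Restrict δ ≤ 7/2. Then |z − 7| < 7/2 gives |z| > 7/2, so 7|z| > 49/2.
Then |1/z − (1/7)| < |z − 7|/(49/2), which is < ε when |z − 7| < (49/2)ε.
Take δ = min(7/2, (49/2)ε). Then 0 < |z − 7| < δ gives both |z − 7| < 7/2 and |z − 7| < (49/2)ε, so |1/z − (1/7)| < ε.

δ = min(7/2, (49/2)ε)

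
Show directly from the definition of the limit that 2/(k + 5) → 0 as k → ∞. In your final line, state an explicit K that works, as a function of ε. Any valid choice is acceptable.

Suppose ε > 0. For k ≥ 1, |2/(k + 5) − 0| = 2/(k + 5) ≤ 2/k.
We need 2/k < ε, i.e. k > 2/ε.
Take K = 2/ε. If k > K then |2/(k + 5)| ≤ 2/k < ε.

K = 2/ε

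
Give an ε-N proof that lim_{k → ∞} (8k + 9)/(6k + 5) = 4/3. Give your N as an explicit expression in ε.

N = (7/18)/ε

Fix ε > 0. For k ≥ 1, |(8k + 9)/(6k + 5) − (4/3)| = |14|/(6(6k + 5)) = 14/(6(6k + 5)).
Since 6k + 5 ≥ 6k for k ≥ 1, this is ≤ 14/(6·6k) = (7/18)/k.
So |(8k + 9)/(6k + 5) − (4/3)| < ε whenever k > (7/18)/ε.
Take N = (7/18)/ε. If k > N then |(8k + 9)/(6k + 5) − (4/3)| ≤ (7/18)/k < ε.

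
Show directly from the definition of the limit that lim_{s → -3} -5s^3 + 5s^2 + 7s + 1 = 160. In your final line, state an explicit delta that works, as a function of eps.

delta = min(1, eps/213)

Let eps > 0 be given. We want delta > 0 such that 0 < |s + 3| < delta implies |(-5s^3 + 5s^2 + 7s + 1) − 160| < eps.
(-5s^3 + 5s^2 + 7s + 1) − 160 = -5s^3 + 5s^2 + 7s - 159 = (s + 3)(-5s^2 + 20s - 53).
So |(-5s^3 + 5s^2 + 7s + 1) − 160| = |s + 3|·|-5s^2 + 20s - 53|.
Assume first that |s + 3| < 1, so |s| < 4. Then |-5s^2 + 20s - 53| ≤ 5·4^2 + 20·4 + 53 = 213.
Hence |(-5s^3 + 5s^2 + 7s + 1) − 160| ≤ 213|s + 3| < eps provided |s + 3| < eps/213.
Take delta = min(1, eps/213). Then 0 < |s + 3| < delta gives both |s + 3| < 1 and |s + 3| < eps/213, so |(-5s^3 + 5s^2 + 7s + 1) − 160| < eps.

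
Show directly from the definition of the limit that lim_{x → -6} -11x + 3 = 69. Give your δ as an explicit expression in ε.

δ = ε/11

Fix ε > 0. We need δ > 0 so that 0 < |x + 6| < δ implies |(-11x + 3) − 69| < ε.
|(-11x + 3) − 69| = |-11x - 66| = 11|x + 6|.
Thus it suffices that |x + 6| < ε/11.
Choosing δ = ε/11 gives |(-11x + 3) − 69| = 11|x + 6| < ε whenever |x + 6| < δ.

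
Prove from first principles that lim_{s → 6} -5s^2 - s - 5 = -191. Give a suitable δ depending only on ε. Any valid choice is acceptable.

δ = min(1, ε/66)

Suppose ε > 0. We want δ > 0 such that 0 < |s − 6| < δ implies |(-5s^2 - s - 5) + 191| < ε.
(-5s^2 - s - 5) + 191 = -5s^2 - s + 186 = (s − 6)(-5s - 31).
So |(-5s^2 - s - 5) + 191| = |s − 6|·|-5s - 31|.
Assume first that |s − 6| < 1, so |s| < 7. Then |-5s - 31| ≤ 5·7 + 31 = 66.
Hence |(-5s^2 - s - 5) + 191| ≤ 66|s − 6| < ε provided |s − 6| < ε/66.
Choosing δ = min(1, ε/66) ensures both conditions, hence |(-5s^2 - s - 5) + 191| < ε.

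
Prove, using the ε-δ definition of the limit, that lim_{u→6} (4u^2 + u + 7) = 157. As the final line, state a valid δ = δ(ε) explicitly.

Let ε > 0. We want δ > 0 such that 0 < |u − 6| < δ implies |(4u^2 + u + 7) − 157| < ε.
(4u^2 + u + 7) − 157 = 4u^2 + u - 150 = (u − 6)(4u + 25).
So |(4u^2 + u + 7) − 157| = |u − 6|·|4u + 25|.
Assume first that |u − 6| < 2, so |u| < 8. Then |4u + 25| ≤ 4·8 + 25 = 57.
Hence |(4u^2 + u + 7) − 157| ≤ 57|u − 6| < ε provided |u − 6| < ε/57.
Choosing δ = min(2, ε/57) ensures both conditions, hence |(4u^2 + u + 7) − 157| < ε.

δ = min(2, ε/57)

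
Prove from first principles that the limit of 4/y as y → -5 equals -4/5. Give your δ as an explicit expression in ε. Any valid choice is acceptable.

Fix ε > 0. We seek δ > 0 such that 0 < |y + 5| < δ implies |4/y + 4/5| < ε.
|4/y + 4/5| = 4·|-5 − y|/(5·|y|) = 4|y + 5|/(5|y|).
Restrict δ ≤ 5/2. Then |y + 5| < 5/2 gives |y| > 5/2, so 5|y| > 25/2.
Then |4/y + 4/5| < 4|y + 5|/(25/2), which is < ε when |y + 5| < (25/8)ε.
Take δ = min(5/2, (25/8)ε). Then 0 < |y + 5| < δ gives both |y + 5| < 5/2 and |y + 5| < (25/8)ε, so |4/y + 4/5| < ε.

δ = min(5/2, (25/8)ε)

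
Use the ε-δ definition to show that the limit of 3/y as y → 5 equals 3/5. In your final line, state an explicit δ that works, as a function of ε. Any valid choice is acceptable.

Let ε > 0. We seek δ > 0 such that 0 < |y − 5| < δ implies |3/y − (3/5)| < ε.
|3/y − (3/5)| = 3·|5 − y|/(5·|y|) = 3|y − 5|/(5|y|).
Restrict δ ≤ 5/2. Then |y − 5| < 5/2 gives |y| > 5/2, so 5|y| > 25/2.
Then |3/y − (3/5)| < 3|y − 5|/(25/2), which is < ε when |y − 5| < (25/6)ε.
Take δ = min(5/2, (25/6)ε). Then 0 < |y − 5| < δ gives both |y − 5| < 5/2 and |y − 5| < (25/6)ε, so |3/y − (3/5)| < ε.

δ = min(5/2, (25/6)ε)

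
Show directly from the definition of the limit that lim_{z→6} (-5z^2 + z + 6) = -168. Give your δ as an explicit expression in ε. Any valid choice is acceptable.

δ = min(1, ε/64)

Let ε > 0. We want δ > 0 such that 0 < |z − 6| < δ implies |(-5z^2 + z + 6) + 168| < ε.
(-5z^2 + z + 6) + 168 = -5z^2 + z + 174 = (z − 6)(-5z - 29).
So |(-5z^2 + z + 6) + 168| = |z − 6|·|-5z - 29|.
Assume first that |z − 6| < 1, so |z| < 7. Then |-5z - 29| ≤ 5·7 + 29 = 64.
Hence |(-5z^2 + z + 6) + 168| ≤ 64|z − 6| < ε provided |z − 6| < ε/64.
Take δ = min(1, ε/64). Then 0 < |z − 6| < δ gives both |z − 6| < 1 and |z − 6| < ε/64, so |(-5z^2 + z + 6) + 168| < ε.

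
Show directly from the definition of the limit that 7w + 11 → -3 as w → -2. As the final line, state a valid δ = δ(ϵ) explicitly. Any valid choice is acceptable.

δ = ϵ/7

Suppose ϵ > 0. We need δ > 0 so that 0 < |w + 2| < δ implies |(7w + 11) + 3| < ϵ.
Since (7w + 11) + 3 = 7(w + 2), we have |(7w + 11) + 3| = 7|w + 2|.
So 7|w + 2| < ϵ exactly when |w + 2| < ϵ/7.
Take δ = ϵ/7. If 0 < |w + 2| < δ then |(7w + 11) + 3| = 7|w + 2| < 7·(ϵ/7) = ϵ.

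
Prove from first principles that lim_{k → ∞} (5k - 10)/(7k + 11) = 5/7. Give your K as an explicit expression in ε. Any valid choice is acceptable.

Let ε > 0. For k ≥ 1, |(5k - 10)/(7k + 11) − (5/7)| = |-125|/(7(7k + 11)) = 125/(7(7k + 11)).
Since 7k + 11 ≥ 7k for k ≥ 1, this is ≤ 125/(7·7k) = (125/49)/k.
So |(5k - 10)/(7k + 11) − (5/7)| < ε whenever k > (125/49)/ε.
Take K = (125/49)/ε. If k > K then |(5k - 10)/(7k + 11) − (5/7)| ≤ (125/49)/k < ε.

K = (125/49)/ε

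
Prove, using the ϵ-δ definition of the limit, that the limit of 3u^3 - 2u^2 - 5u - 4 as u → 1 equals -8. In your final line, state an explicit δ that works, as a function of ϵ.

Suppose ϵ > 0. We want δ > 0 such that 0 < |u − 1| < δ implies |(3u^3 - 2u^2 - 5u - 4) + 8| < ϵ.
(3u^3 - 2u^2 - 5u - 4) + 8 = 3u^3 - 2u^2 - 5u + 4 = (u − 1)(3u^2 + u - 4).
So |(3u^3 - 2u^2 - 5u - 4) + 8| = |u − 1|·|3u^2 + u - 4|.
Assume first that |u − 1| < 1, so |u| < 2. Then |3u^2 + u - 4| ≤ 3·2^2 + 2 + 4 = 18.
Hence |(3u^3 - 2u^2 - 5u - 4) + 8| ≤ 18|u − 1| < ϵ provided |u − 1| < ϵ/18.
Take δ = min(1, ϵ/18). Then 0 < |u − 1| < δ gives both |u − 1| < 1 and |u − 1| < ϵ/18, so |(3u^3 - 2u^2 - 5u - 4) + 8| < ϵ.

δ = min(1, ϵ/18)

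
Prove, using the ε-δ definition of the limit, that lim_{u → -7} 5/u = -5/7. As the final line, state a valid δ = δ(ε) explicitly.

δ = min(7/2, (49/10)ε)

Suppose ε > 0. We seek δ > 0 such that 0 < |u + 7| < δ implies |5/u + 5/7| < ε.
|5/u + 5/7| = 5·|-7 − u|/(7·|u|) = 5|u + 7|/(7|u|).
Restrict δ ≤ 7/2. Then |u + 7| < 7/2 gives |u| > 7/2, so 7|u| > 49/2.
Then |5/u + 5/7| < 5|u + 7|/(49/2), which is < ε when |u + 7| < (49/10)ε.
Take δ = min(7/2, (49/10)ε). Then 0 < |u + 7| < δ gives both |u + 7| < 7/2 and |u + 7| < (49/10)ε, so |5/u + 5/7| < ε.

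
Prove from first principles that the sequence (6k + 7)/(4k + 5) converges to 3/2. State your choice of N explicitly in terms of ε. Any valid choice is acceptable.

Suppose ε > 0. For k ≥ 1, |(6k + 7)/(4k + 5) − (3/2)| = |-2|/(4(4k + 5)) = 2/(4(4k + 5)).
Since 4k + 5 ≥ 4k for k ≥ 1, this is ≤ 2/(4·4k) = (1/8)/k.
So |(6k + 7)/(4k + 5) − (3/2)| < ε whenever k > (1/8)/ε.
Take N = (1/8)/ε. If k > N then |(6k + 7)/(4k + 5) − (3/2)| ≤ (1/8)/k < ε.

N = (1/8)/ε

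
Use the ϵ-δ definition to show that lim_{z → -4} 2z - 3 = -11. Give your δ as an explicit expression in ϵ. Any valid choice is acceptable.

δ = ϵ/2

Fix ϵ > 0. We need δ > 0 so that 0 < |z + 4| < δ implies |(2z - 3) + 11| < ϵ.
Since (2z - 3) + 11 = 2(z + 4), we have |(2z - 3) + 11| = 2|z + 4|.
Thus it suffices that |z + 4| < ϵ/2.
Choosing δ = ϵ/2 gives |(2z - 3) + 11| = 2|z + 4| < ϵ whenever |z + 4| < δ.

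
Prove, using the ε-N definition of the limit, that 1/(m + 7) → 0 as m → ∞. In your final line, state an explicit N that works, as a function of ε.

N = 1/ε

Fix ε > 0. For m ≥ 1, |1/(m + 7) − 0| = 1/(m + 7) ≤ 1/m.
We need 1/m < ε, i.e. m > 1/ε.
Take N = 1/ε. If m > N then |1/(m + 7)| ≤ 1/m < ε.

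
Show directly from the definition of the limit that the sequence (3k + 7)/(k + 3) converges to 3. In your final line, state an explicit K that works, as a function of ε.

Fix ε > 0. For k ≥ 1, |(3k + 7)/(k + 3) − 3| = |-2|/((k + 3)) = 2/((k + 3)).
Since k + 3 ≥ k for k ≥ 1, this is ≤ 2/(k) = 2/k.
So |(3k + 7)/(k + 3) − 3| < ε whenever k > 2/ε.
Take K = 2/ε. If k > K then |(3k + 7)/(k + 3) − 3| ≤ 2/k < ε.

K = 2/ε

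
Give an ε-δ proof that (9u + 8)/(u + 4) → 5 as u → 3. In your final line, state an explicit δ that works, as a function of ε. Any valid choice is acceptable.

δ = min(7/2, (7/8)ε)

Suppose ε > 0. We want δ > 0 with 0 < |u − 3| < δ ⇒ |(9u + 8)/(u + 4) − 5| < ε.
Combining over a common denominator, (9u + 8)/(u + 4) − 5 = [(9u + 8)·7 − 35·(u + 4)] / [7·(u + 4)] = 28(u − 3) / (7(u + 4)).
So |(9u + 8)/(u + 4) − 5| = 28|u − 3| / (7·|u + 4|).
Restrict δ ≤ 7/2. Then |u − 3| < 7/2 gives |u + 4| = |(u − 3) + 7| ≥ 7 − 7/2 = 7/2.
Hence |(9u + 8)/(u + 4) − 5| < 28|u − 3|/(7·(7/2)) = (8/7)|u − 3|, which is < ε once |u − 3| < (7/8)ε.
Take δ = min(7/2, (7/8)ε). Then 0 < |u − 3| < δ forces both bounds, so |(9u + 8)/(u + 4) − 5| < ε.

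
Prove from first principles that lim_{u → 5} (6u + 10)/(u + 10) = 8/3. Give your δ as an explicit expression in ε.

δ = min(15/2, (9/4)ε)

Let ε > 0 be given. We want δ > 0 with 0 < |u − 5| < δ ⇒ |(6u + 10)/(u + 10) − (8/3)| < ε.
Combining over a common denominator, (6u + 10)/(u + 10) − (8/3) = [(6u + 10)·15 − 40·(u + 10)] / [15·(u + 10)] = 50(u − 5) / (15(u + 10)).
So |(6u + 10)/(u + 10) − (8/3)| = 50|u − 5| / (15·|u + 10|).
Restrict δ ≤ 15/2. Then |u − 5| < 15/2 gives |u + 10| = |(u − 5) + 15| ≥ 15 − 15/2 = 15/2.
Hence |(6u + 10)/(u + 10) − (8/3)| < 50|u − 5|/(15·(15/2)) = (4/9)|u − 5|, which is < ε once |u − 5| < (9/4)ε.
Take δ = min(15/2, (9/4)ε). Then 0 < |u − 5| < δ forces both bounds, so |(6u + 10)/(u + 10) − (8/3)| < ε.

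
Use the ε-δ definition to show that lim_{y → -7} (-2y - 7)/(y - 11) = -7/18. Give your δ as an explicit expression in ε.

Let ε > 0 be given. We want δ > 0 with 0 < |y + 7| < δ ⇒ |(-2y - 7)/(y - 11) + 7/18| < ε.
Combining over a common denominator, (-2y - 7)/(y - 11) + 7/18 = [(-2y - 7)·(-18) − 7·(y - 11)] / [(-18)·(y - 11)] = 29(y + 7) / ((-18)(y - 11)).
So |(-2y - 7)/(y - 11) + 7/18| = 29|y + 7| / (18·|y − 11|).
Require δ ≤ 9, so |y − 11| ≥ |-18| − |y + 7| > 18 − 9 = 9.
Hence |(-2y - 7)/(y - 11) + 7/18| < 29|y + 7|/(18·9) = (29/162)|y + 7|, which is < ε once |y + 7| < (162/29)ε.
Take δ = min(9, (162/29)ε). Then 0 < |y + 7| < δ forces both bounds, so |(-2y - 7)/(y - 11) + 7/18| < ε.

δ = min(9, (162/29)ε)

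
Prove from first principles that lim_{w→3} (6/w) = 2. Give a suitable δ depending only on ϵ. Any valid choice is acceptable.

δ = min(3/2, (3/4)ϵ)

Fix ϵ > 0. We seek δ > 0 such that 0 < |w − 3| < δ implies |6/w − 2| < ϵ.
|6/w − 2| = 6·|3 − w|/(3·|w|) = 6|w − 3|/(3|w|).
Restrict δ ≤ 3/2. Then |w − 3| < 3/2 gives |w| > 3/2, so 3|w| > 9/2.
Then |6/w − 2| < 6|w − 3|/(9/2), which is < ϵ when |w − 3| < (3/4)ϵ.
Take δ = min(3/2, (3/4)ϵ). Then 0 < |w − 3| < δ gives both |w − 3| < 3/2 and |w − 3| < (3/4)ϵ, so |6/w − 2| < ϵ.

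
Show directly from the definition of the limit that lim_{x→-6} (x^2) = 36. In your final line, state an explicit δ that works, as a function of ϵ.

δ = min(1, ϵ/13)

Let ϵ > 0. We seek δ > 0 with 0 < |x + 6| < δ ⇒ |x^2 − 36| < ϵ.
Factor: x^2 − 36 = (x + 6)(x - 6), so |x^2 − 36| = |x + 6|·|x - 6|.
Restrict δ ≤ 1. Then |x + 6| < 1 gives |x| < 7, so by the triangle inequality |x - 6| ≤ 7 + 6 = 13.
Hence |x^2 − 36| ≤ 13|x + 6|, which is < ϵ once |x + 6| < ϵ/13.
Take δ = min(1, ϵ/13). If 0 < |x + 6| < δ then both bounds hold and |x^2 − 36| ≤ 13|x + 6| < 13·(ϵ/13) = ϵ.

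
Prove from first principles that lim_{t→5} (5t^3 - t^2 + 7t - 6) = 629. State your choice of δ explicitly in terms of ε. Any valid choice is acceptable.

Let ε > 0 be given. We want δ > 0 such that 0 < |t − 5| < δ implies |(5t^3 - t^2 + 7t - 6) − 629| < ε.
(5t^3 - t^2 + 7t - 6) − 629 = 5t^3 - t^2 + 7t - 635 = (t − 5)(5t^2 + 24t + 127).
So |(5t^3 - t^2 + 7t - 6) − 629| = |t − 5|·|5t^2 + 24t + 127|.
Assume first that |t − 5| < 1, so |t| < 6. Then |5t^2 + 24t + 127| ≤ 5·6^2 + 24·6 + 127 = 451.
Hence |(5t^3 - t^2 + 7t - 6) − 629| ≤ 451|t − 5| < ε provided |t − 5| < ε/451.
Take δ = min(1, ε/451). Then 0 < |t − 5| < δ gives both |t − 5| < 1 and |t − 5| < ε/451, so |(5t^3 - t^2 + 7t - 6) − 629| < ε.

δ = min(1, ε/451)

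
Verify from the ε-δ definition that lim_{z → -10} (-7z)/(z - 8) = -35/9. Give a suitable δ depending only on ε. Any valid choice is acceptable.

Let ε > 0. We want δ > 0 with 0 < |z + 10| < δ ⇒ |(-7z)/(z - 8) + 35/9| < ε.
Combining over a common denominator, (-7z)/(z - 8) + 35/9 = [(-7z)·(-18) − 70·(z - 8)] / [(-18)·(z - 8)] = 56(z + 10) / ((-18)(z - 8)).
So |(-7z)/(z - 8) + 35/9| = 56|z + 10| / (18·|z − 8|).
Restrict δ ≤ 9. Then |z + 10| < 9 gives |z − 8| = |(z + 10) + (-18)| ≥ 18 − 9 = 9.
Hence |(-7z)/(z - 8) + 35/9| < 56|z + 10|/(18·9) = (28/81)|z + 10|, which is < ε once |z + 10| < (81/28)ε.
Take δ = min(9, (81/28)ε). Then 0 < |z + 10| < δ forces both bounds, so |(-7z)/(z - 8) + 35/9| < ε.

δ = min(9, (81/28)ε)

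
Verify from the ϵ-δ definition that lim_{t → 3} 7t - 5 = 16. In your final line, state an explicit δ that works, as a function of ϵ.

δ = ϵ/7

Let ϵ > 0 be given. We need δ > 0 so that 0 < |t − 3| < δ implies |(7t - 5) − 16| < ϵ.
Since (7t - 5) − 16 = 7(t − 3), we have |(7t - 5) − 16| = 7|t − 3|.
So 7|t − 3| < ϵ exactly when |t − 3| < ϵ/7.
Choosing δ = ϵ/7 gives |(7t - 5) − 16| = 7|t − 3| < ϵ whenever |t − 3| < δ.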